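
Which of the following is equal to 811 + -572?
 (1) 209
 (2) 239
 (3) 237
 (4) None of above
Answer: 2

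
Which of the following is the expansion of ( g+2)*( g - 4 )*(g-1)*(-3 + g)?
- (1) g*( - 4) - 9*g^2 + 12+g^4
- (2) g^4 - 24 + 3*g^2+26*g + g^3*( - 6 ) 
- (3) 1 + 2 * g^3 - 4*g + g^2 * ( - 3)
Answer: 2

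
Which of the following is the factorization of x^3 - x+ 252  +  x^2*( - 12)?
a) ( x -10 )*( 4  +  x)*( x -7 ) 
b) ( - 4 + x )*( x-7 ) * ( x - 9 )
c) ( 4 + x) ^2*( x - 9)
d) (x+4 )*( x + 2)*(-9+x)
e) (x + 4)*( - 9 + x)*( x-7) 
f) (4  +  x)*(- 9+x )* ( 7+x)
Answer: e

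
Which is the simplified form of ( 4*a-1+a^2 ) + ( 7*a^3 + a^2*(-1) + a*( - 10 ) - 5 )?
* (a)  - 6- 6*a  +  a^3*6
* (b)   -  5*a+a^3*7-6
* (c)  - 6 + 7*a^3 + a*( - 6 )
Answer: c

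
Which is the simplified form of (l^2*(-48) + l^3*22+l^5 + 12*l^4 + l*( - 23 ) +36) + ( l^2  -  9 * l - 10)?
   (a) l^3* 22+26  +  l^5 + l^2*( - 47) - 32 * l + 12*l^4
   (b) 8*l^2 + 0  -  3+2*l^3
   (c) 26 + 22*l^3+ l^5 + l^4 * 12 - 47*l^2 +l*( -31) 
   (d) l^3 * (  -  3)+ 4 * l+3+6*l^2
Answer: a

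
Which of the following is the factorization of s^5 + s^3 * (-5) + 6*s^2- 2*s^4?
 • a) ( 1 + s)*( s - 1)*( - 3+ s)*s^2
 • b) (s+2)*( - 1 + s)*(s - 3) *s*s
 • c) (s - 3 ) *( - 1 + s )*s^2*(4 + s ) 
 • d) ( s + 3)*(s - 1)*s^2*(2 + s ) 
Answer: b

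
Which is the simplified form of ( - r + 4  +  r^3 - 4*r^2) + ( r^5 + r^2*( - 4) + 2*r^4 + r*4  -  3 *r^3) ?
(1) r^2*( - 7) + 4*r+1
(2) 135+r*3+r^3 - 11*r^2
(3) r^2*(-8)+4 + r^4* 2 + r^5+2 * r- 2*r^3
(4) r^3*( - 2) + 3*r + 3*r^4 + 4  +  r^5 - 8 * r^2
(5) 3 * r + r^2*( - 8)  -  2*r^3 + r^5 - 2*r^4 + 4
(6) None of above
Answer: 6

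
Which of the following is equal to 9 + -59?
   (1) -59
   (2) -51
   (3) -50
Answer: 3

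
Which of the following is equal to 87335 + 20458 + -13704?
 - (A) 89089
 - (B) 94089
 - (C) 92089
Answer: B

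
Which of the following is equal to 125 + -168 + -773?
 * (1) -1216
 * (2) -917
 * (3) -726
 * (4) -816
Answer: 4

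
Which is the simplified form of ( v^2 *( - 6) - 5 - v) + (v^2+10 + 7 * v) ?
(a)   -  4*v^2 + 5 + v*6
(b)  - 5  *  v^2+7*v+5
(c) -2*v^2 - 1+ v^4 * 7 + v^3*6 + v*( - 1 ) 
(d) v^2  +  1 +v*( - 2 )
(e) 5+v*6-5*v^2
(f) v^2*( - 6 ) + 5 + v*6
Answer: e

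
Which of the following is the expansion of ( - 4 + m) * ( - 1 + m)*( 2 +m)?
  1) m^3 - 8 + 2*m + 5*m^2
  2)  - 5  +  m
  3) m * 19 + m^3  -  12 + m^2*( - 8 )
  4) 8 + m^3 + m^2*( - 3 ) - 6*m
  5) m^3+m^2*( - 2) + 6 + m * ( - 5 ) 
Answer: 4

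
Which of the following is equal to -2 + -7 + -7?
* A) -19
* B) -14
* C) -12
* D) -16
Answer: D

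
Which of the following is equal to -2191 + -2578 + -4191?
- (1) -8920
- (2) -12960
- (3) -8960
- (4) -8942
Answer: 3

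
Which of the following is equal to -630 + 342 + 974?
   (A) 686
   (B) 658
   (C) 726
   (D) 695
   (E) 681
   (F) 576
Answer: A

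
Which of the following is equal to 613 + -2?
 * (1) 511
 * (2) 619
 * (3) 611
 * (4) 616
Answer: 3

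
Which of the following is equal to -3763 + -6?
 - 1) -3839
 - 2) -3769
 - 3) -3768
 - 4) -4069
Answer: 2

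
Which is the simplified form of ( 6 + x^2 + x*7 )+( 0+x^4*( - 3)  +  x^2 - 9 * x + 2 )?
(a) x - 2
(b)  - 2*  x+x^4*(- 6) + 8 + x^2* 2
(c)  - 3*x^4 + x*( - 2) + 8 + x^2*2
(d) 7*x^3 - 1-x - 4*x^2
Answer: c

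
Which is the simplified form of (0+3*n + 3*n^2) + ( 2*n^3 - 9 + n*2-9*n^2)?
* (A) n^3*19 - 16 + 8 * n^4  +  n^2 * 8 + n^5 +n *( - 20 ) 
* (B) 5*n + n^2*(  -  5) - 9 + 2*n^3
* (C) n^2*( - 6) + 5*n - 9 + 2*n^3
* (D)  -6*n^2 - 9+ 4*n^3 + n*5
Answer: C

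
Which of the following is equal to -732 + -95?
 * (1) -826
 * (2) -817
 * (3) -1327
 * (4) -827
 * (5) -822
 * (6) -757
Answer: 4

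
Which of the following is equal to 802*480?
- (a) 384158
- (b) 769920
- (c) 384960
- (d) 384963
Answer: c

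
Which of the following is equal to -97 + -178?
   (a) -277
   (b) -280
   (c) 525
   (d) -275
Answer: d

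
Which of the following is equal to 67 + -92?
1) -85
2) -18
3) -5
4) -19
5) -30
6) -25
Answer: 6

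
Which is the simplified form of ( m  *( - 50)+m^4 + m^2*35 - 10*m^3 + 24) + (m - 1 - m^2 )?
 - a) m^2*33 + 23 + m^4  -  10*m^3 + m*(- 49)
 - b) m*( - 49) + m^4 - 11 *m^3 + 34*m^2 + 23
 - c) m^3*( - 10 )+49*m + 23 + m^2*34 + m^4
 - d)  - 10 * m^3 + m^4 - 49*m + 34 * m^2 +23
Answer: d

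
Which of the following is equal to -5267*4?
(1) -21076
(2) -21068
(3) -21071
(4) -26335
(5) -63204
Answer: 2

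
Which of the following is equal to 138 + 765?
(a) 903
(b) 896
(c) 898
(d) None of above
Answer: a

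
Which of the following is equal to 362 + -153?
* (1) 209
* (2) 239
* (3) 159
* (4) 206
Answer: 1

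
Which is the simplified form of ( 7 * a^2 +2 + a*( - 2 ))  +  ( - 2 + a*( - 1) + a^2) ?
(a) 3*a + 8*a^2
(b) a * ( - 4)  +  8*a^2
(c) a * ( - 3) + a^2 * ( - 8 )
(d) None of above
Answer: d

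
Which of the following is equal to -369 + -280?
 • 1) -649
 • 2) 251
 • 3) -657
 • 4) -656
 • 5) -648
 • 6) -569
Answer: 1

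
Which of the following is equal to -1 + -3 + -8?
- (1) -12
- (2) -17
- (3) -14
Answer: 1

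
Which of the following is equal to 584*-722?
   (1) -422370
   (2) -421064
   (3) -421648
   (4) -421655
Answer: 3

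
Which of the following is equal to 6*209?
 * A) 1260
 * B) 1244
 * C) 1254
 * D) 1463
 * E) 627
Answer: C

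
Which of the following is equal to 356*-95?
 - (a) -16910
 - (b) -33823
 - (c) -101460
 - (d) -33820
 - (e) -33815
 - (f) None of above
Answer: d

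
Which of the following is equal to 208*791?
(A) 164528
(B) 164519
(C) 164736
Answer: A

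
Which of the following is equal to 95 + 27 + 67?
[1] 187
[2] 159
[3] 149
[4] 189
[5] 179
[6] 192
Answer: 4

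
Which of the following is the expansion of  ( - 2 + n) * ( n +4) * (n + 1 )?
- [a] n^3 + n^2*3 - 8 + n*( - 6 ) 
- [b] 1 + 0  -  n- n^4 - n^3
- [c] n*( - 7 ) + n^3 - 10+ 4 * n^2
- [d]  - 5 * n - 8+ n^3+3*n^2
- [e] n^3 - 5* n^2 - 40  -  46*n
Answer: a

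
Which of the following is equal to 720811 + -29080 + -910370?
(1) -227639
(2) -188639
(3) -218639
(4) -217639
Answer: 3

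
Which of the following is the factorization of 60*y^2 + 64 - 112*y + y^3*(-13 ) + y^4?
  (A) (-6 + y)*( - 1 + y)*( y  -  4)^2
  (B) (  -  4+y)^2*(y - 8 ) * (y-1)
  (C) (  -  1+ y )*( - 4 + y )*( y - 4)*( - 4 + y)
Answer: C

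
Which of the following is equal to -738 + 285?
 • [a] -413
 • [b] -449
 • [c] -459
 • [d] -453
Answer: d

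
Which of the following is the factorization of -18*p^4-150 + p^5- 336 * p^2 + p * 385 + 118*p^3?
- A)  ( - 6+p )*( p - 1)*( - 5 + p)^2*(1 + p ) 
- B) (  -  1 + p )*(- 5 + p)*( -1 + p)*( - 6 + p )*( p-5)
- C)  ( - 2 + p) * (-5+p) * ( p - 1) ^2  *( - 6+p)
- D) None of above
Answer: B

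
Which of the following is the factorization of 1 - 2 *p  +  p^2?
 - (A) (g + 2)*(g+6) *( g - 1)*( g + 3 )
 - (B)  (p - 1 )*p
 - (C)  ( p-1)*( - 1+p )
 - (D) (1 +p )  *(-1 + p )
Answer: C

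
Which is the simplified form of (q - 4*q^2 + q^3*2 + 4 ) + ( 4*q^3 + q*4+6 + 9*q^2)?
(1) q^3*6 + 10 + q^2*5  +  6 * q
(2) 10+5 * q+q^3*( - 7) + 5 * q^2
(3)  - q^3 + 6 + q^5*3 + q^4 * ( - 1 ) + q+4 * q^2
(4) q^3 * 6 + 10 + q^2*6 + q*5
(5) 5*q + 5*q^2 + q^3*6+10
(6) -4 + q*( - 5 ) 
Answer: 5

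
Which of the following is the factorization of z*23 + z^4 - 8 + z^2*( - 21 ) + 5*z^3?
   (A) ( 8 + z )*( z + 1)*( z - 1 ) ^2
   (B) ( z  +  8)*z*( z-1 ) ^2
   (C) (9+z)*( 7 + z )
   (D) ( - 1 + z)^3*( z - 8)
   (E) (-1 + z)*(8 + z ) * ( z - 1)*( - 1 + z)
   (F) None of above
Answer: E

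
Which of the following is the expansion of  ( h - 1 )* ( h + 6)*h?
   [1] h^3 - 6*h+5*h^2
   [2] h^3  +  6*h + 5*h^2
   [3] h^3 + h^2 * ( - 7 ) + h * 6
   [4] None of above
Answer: 1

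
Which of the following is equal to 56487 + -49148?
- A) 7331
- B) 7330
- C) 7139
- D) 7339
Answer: D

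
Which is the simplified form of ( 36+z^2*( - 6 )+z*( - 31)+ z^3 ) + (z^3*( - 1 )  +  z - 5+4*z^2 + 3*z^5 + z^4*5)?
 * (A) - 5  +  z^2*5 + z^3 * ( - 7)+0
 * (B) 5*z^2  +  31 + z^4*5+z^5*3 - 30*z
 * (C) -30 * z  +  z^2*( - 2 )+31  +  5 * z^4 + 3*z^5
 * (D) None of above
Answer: C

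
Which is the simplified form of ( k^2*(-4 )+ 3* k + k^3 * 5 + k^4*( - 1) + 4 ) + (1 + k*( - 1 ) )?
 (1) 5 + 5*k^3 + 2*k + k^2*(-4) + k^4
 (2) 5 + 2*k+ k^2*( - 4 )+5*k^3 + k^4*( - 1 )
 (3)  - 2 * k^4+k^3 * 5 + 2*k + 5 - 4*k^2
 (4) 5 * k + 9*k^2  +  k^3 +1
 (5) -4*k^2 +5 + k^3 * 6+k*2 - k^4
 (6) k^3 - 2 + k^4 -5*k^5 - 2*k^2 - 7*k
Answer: 2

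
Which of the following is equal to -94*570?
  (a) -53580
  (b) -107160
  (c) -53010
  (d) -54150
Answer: a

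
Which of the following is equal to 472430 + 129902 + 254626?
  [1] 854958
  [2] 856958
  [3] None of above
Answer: 2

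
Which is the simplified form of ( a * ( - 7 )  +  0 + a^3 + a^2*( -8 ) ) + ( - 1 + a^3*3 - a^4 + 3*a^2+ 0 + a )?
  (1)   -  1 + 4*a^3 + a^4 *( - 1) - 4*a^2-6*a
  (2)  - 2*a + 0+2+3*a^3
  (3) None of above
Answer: 3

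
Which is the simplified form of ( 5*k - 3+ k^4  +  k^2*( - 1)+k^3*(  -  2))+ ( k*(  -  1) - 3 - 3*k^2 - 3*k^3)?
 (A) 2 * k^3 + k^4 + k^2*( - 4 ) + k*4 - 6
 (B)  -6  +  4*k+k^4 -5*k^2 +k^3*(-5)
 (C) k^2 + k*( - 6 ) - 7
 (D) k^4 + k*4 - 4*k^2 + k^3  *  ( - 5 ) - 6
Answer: D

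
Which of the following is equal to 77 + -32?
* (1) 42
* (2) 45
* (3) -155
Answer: 2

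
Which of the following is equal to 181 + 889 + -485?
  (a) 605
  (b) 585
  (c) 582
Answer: b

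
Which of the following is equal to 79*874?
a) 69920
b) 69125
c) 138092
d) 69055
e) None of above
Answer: e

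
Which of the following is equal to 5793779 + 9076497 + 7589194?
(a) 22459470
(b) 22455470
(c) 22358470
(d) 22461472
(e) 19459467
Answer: a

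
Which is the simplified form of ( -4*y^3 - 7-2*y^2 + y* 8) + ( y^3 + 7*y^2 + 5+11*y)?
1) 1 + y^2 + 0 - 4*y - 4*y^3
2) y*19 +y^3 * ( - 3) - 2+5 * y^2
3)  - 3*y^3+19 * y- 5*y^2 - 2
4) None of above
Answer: 2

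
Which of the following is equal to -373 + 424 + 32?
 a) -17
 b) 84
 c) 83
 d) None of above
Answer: c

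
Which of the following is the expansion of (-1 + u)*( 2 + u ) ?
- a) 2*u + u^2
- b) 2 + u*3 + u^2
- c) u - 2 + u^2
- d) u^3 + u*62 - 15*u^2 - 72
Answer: c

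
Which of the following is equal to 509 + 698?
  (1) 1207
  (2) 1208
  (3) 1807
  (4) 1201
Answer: 1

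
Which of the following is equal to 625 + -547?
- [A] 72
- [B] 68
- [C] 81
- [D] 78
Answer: D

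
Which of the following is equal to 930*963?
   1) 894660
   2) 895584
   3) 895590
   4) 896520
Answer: 3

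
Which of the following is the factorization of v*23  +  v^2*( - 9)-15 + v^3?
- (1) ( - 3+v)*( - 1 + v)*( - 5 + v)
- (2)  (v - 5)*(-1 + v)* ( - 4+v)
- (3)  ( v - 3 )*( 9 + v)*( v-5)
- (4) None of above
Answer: 1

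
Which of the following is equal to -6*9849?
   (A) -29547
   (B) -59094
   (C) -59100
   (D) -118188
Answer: B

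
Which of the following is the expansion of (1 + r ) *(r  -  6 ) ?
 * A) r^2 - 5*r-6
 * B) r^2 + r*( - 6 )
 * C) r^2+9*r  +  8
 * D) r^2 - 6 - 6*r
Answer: A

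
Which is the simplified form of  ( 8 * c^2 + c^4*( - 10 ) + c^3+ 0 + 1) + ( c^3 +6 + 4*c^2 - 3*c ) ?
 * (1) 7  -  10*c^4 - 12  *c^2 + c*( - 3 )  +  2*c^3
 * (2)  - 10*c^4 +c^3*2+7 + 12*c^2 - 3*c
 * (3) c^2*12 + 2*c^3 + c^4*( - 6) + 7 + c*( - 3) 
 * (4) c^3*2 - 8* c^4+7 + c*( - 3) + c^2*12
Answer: 2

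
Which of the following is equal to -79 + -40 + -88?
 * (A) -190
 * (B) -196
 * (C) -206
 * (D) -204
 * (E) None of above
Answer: E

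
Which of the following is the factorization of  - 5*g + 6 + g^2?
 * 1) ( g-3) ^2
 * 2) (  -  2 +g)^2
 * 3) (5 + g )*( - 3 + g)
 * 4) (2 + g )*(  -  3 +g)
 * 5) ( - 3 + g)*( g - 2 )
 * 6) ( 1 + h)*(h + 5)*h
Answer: 5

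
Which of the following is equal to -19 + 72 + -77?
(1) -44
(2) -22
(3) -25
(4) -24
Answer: 4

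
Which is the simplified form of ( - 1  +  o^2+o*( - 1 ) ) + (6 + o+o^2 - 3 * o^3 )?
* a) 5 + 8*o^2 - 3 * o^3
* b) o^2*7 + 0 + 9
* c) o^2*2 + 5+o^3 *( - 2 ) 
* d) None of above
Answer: d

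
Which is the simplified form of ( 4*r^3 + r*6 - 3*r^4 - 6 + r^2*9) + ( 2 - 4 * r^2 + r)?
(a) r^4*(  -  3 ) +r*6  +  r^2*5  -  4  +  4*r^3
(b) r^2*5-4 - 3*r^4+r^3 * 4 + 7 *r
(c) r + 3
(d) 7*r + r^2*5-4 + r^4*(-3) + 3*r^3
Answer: b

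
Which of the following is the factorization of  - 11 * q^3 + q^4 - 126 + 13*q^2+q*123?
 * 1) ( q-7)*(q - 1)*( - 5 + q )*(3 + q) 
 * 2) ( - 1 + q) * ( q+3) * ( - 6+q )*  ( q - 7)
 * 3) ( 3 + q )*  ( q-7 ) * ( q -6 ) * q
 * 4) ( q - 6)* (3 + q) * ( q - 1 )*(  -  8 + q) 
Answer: 2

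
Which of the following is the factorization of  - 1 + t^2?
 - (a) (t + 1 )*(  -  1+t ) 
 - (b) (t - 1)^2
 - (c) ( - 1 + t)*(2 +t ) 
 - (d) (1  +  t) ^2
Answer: a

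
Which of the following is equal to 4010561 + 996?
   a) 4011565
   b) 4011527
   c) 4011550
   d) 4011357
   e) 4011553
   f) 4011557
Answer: f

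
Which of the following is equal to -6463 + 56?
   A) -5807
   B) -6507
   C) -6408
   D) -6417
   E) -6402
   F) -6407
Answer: F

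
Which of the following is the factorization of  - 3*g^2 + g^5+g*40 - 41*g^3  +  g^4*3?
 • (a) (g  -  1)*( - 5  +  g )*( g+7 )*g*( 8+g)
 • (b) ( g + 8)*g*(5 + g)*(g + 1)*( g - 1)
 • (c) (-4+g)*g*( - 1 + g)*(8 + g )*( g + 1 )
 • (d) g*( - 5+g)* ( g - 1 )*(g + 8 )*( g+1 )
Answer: d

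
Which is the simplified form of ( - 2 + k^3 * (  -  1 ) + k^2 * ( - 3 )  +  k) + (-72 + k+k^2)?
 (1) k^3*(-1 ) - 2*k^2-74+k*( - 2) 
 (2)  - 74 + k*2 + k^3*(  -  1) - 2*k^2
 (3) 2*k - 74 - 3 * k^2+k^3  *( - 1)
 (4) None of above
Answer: 2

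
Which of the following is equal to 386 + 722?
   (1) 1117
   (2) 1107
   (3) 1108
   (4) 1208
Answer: 3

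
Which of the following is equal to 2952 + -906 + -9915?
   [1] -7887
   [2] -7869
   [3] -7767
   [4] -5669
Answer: 2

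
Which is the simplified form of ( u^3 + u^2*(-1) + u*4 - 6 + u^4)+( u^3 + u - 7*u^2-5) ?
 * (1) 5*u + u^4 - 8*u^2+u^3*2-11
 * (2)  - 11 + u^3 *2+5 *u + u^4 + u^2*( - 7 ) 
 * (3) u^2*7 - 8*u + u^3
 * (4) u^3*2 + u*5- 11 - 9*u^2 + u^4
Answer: 1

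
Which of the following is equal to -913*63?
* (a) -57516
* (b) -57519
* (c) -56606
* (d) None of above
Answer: b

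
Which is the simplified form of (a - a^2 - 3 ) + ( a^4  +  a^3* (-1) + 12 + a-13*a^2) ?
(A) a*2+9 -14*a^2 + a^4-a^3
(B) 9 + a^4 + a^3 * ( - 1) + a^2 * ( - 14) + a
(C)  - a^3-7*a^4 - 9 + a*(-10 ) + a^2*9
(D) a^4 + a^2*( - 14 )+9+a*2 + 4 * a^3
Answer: A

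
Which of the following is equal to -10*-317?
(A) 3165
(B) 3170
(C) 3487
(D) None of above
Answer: B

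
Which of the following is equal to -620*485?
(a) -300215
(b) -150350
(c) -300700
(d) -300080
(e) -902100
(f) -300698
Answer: c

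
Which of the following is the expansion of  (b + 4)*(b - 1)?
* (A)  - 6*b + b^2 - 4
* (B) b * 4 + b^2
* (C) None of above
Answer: C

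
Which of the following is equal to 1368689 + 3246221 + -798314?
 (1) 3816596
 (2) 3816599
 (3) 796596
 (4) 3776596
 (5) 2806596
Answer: 1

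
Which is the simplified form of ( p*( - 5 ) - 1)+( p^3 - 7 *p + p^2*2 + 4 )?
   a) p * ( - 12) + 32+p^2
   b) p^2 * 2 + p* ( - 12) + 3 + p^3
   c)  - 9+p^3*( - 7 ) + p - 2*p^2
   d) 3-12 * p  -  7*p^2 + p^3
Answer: b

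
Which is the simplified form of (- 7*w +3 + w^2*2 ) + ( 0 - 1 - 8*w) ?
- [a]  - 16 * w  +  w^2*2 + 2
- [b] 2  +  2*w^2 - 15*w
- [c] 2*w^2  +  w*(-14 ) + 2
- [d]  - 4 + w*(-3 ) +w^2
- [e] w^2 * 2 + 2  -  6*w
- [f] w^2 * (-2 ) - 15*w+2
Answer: b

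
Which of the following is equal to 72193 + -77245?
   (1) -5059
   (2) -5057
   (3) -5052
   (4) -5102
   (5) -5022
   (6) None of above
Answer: 3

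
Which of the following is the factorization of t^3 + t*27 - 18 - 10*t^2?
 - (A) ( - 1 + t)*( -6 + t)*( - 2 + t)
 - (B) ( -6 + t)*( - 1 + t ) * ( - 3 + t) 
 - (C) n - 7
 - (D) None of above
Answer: B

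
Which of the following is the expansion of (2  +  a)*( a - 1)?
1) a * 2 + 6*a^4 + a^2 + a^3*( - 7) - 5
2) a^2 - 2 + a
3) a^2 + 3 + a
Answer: 2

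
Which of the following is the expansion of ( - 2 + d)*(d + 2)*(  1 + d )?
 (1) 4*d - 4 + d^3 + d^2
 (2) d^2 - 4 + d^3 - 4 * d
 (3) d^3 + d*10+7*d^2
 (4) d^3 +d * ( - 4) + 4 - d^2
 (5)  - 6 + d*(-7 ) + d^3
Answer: 2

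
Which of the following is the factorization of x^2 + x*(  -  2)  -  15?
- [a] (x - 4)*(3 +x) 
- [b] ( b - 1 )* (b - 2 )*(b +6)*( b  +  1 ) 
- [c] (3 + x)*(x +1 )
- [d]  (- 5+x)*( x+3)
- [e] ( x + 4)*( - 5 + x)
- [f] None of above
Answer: d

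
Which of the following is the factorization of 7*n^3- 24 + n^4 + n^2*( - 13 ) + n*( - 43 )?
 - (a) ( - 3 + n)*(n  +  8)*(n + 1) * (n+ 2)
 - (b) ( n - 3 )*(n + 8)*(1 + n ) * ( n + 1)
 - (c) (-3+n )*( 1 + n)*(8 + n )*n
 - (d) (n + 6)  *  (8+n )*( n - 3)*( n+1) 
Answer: b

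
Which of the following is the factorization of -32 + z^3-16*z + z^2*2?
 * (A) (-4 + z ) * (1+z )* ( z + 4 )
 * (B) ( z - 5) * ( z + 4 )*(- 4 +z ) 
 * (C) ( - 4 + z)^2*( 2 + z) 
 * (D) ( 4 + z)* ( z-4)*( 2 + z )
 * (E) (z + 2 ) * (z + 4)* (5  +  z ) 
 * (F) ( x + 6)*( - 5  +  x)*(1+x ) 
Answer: D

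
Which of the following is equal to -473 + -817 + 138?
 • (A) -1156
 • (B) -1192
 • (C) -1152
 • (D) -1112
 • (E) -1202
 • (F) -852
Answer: C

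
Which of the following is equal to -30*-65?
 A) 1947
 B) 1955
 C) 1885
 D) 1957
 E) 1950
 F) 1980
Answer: E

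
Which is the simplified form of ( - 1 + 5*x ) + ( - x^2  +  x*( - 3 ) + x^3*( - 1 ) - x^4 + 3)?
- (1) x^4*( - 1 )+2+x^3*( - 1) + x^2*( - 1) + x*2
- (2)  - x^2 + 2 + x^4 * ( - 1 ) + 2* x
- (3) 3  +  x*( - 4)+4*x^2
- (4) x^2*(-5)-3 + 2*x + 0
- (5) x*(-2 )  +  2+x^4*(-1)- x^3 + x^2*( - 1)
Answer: 1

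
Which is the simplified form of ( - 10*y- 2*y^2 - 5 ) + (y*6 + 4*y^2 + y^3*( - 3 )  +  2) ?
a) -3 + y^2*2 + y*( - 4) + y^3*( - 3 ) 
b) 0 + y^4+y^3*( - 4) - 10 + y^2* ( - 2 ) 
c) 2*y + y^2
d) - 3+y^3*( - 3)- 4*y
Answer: a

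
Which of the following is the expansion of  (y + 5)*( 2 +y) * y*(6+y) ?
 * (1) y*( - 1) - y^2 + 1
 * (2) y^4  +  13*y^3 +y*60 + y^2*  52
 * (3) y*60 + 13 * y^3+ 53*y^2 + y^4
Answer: 2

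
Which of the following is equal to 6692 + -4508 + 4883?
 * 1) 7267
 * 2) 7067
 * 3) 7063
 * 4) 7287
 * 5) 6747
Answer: 2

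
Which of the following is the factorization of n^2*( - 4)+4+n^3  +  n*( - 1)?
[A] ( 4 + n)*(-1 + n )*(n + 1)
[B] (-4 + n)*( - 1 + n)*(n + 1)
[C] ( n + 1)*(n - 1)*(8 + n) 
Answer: B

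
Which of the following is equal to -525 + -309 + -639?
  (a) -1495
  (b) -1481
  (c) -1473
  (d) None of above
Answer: c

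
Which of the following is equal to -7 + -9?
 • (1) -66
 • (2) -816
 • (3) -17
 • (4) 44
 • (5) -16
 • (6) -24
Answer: 5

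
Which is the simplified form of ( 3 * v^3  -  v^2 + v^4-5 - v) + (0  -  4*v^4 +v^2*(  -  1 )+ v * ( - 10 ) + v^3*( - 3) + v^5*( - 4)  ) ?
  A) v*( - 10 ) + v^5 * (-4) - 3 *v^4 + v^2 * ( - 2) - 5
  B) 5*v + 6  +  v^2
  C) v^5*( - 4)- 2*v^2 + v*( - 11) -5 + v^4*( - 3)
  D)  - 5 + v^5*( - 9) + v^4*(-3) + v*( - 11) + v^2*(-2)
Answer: C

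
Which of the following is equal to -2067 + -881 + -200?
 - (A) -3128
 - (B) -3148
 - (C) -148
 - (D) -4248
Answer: B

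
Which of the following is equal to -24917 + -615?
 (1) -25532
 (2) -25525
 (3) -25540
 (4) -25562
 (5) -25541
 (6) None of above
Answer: 1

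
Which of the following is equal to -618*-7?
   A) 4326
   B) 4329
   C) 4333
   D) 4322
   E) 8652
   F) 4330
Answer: A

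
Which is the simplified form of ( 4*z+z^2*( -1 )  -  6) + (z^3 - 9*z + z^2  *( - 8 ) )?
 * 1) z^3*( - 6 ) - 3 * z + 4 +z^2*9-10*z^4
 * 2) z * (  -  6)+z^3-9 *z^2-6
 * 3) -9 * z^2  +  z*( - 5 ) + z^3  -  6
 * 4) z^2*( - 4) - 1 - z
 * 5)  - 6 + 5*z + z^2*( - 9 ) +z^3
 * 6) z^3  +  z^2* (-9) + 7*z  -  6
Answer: 3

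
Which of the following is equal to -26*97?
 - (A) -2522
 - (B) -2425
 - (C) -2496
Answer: A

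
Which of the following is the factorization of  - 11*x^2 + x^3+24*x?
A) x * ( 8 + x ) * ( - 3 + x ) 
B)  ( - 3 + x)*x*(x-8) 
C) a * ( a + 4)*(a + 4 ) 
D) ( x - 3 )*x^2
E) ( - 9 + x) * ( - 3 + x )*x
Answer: B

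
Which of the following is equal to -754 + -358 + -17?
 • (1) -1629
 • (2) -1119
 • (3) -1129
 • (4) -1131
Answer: 3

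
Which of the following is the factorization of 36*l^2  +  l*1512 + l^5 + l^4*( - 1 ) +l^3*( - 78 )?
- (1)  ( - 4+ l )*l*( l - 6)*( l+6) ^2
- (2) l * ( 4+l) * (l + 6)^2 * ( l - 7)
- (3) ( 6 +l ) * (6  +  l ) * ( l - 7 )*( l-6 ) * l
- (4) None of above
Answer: 3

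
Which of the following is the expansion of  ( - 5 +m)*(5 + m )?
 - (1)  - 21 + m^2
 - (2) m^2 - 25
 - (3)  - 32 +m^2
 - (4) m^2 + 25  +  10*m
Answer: 2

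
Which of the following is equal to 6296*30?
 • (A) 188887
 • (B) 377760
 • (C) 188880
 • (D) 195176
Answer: C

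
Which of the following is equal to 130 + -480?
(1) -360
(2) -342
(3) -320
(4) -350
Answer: 4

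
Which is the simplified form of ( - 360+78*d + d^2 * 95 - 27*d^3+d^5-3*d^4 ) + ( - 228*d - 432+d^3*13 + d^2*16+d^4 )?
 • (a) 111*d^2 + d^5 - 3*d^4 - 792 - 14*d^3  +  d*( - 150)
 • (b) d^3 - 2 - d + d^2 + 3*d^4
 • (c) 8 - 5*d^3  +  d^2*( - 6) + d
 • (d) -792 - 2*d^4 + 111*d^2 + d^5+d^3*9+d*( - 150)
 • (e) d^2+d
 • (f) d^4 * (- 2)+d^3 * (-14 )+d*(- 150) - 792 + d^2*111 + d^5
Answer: f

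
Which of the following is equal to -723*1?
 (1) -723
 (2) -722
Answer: 1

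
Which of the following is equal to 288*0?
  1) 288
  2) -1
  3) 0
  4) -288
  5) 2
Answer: 3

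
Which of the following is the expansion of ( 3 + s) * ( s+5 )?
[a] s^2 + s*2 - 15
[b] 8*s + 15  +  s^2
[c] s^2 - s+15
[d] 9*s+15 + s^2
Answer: b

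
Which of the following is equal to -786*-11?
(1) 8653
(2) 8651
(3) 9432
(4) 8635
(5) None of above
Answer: 5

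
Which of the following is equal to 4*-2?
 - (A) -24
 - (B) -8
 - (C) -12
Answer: B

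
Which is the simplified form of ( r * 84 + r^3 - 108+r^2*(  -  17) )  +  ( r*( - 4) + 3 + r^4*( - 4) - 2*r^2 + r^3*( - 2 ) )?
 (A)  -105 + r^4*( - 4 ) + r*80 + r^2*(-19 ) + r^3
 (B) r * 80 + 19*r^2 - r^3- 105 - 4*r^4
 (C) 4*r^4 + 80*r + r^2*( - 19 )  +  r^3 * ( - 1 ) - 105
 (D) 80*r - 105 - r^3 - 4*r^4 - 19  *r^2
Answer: D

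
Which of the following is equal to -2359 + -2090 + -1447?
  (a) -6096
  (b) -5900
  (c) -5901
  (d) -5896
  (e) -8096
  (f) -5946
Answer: d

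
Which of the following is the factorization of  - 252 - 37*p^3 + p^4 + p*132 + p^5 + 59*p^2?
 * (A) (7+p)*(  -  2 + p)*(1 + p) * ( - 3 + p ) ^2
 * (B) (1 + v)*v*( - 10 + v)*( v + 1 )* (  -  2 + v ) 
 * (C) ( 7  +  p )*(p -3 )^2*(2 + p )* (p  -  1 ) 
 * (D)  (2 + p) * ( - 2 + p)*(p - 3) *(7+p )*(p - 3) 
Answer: D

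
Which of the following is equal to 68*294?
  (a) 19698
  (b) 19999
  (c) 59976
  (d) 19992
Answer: d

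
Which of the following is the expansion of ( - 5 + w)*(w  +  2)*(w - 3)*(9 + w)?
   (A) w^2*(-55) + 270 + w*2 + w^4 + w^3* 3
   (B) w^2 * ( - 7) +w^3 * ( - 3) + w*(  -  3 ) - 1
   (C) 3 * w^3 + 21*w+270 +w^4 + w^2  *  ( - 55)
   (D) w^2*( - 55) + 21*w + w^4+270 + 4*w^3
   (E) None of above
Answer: C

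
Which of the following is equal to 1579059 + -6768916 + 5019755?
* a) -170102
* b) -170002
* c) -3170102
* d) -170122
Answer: a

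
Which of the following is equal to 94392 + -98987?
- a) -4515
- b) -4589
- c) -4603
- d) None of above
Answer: d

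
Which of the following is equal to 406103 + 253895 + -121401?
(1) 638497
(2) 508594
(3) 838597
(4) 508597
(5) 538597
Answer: 5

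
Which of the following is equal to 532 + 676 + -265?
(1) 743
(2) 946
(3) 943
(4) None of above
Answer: 3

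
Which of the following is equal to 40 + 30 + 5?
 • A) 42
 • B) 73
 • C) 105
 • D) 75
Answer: D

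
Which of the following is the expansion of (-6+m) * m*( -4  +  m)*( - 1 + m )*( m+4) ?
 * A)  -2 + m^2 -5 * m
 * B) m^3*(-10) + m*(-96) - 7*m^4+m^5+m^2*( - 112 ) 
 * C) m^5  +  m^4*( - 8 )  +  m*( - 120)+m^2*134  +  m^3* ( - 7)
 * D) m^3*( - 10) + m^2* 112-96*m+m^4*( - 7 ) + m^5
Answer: D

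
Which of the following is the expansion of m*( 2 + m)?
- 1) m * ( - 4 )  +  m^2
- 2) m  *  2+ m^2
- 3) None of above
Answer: 2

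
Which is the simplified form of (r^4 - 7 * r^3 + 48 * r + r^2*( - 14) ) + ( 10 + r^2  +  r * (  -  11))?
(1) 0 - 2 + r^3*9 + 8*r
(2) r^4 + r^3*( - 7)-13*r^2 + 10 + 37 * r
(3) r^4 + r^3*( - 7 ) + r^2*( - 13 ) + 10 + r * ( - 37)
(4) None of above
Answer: 2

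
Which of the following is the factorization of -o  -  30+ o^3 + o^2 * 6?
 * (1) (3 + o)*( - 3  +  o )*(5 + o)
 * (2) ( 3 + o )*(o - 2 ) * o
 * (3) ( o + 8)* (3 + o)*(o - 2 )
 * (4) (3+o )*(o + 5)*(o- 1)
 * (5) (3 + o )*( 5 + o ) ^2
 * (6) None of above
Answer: 6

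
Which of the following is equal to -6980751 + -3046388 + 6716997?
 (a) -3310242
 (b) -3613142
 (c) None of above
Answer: c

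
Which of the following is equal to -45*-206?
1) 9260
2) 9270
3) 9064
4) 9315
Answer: 2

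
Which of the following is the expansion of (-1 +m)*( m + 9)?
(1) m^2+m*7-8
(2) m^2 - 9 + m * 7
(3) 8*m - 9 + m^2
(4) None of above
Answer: 3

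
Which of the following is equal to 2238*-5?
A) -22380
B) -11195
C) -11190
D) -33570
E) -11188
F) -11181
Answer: C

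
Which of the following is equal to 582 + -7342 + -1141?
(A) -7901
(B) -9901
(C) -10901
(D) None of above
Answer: A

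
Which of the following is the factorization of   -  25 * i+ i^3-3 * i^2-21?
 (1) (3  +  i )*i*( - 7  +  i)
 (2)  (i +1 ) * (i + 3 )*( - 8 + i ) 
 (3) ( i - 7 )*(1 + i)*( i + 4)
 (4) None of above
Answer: 4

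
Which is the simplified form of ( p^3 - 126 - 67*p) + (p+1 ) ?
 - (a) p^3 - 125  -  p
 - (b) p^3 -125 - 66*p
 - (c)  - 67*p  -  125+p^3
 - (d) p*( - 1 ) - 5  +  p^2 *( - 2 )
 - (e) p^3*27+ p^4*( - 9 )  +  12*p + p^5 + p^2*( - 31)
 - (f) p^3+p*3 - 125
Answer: b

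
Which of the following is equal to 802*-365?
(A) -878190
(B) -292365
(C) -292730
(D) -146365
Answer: C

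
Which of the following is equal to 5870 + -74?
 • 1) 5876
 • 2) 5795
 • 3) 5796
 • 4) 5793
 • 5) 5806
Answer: 3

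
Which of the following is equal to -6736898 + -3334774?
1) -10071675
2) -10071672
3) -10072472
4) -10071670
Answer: 2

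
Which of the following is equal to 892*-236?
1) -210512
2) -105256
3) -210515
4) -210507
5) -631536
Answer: 1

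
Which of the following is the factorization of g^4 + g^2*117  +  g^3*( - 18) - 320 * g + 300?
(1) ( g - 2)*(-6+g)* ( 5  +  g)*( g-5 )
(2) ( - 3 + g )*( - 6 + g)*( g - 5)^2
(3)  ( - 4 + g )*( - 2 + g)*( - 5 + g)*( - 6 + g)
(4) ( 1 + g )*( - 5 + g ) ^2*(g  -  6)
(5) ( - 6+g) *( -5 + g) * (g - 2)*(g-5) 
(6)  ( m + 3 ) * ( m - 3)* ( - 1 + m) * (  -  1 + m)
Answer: 5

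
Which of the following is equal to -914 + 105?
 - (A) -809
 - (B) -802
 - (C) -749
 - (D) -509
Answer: A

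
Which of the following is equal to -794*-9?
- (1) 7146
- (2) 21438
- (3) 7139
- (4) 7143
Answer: 1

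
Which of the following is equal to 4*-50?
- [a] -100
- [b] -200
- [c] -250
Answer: b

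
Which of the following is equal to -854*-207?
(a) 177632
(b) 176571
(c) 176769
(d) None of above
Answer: d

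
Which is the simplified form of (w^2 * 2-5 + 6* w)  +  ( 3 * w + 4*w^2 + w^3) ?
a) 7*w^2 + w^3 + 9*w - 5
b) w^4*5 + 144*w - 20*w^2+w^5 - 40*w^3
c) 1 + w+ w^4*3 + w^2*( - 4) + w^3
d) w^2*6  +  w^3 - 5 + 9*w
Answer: d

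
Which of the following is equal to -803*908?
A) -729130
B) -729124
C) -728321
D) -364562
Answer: B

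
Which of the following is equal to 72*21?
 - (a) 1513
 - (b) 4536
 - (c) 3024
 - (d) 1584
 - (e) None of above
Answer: e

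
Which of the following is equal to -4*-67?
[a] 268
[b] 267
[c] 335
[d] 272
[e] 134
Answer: a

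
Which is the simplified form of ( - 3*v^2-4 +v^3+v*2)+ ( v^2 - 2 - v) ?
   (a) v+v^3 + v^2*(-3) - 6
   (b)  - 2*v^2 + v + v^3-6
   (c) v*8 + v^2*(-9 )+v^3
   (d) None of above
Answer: b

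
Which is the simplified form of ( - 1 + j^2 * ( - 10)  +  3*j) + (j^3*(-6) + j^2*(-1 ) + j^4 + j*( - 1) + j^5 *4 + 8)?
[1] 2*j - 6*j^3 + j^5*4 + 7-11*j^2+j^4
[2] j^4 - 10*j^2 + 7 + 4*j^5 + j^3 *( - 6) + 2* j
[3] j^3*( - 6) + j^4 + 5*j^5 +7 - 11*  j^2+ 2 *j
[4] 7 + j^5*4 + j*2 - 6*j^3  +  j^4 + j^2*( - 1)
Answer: 1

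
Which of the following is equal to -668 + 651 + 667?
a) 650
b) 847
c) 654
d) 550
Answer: a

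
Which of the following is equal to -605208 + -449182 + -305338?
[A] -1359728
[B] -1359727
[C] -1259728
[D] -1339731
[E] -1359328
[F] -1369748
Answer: A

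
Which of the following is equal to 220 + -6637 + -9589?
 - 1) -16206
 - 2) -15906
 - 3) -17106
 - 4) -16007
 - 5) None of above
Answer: 5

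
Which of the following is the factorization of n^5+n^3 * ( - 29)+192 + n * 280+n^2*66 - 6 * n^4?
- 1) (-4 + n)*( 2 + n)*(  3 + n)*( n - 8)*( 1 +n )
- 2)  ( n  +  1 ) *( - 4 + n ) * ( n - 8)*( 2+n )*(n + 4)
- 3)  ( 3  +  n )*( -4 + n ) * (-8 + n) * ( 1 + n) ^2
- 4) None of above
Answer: 1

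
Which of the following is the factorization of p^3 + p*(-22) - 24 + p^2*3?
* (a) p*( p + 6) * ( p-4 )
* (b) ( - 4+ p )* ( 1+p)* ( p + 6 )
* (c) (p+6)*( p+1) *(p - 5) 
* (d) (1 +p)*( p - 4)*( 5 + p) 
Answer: b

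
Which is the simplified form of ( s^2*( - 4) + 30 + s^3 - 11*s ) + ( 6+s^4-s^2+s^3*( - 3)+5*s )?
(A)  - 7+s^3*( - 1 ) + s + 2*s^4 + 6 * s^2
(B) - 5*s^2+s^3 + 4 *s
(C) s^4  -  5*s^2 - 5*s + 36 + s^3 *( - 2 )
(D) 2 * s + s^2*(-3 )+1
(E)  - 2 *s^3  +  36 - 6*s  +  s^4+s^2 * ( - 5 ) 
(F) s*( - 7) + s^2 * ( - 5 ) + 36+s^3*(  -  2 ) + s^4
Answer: E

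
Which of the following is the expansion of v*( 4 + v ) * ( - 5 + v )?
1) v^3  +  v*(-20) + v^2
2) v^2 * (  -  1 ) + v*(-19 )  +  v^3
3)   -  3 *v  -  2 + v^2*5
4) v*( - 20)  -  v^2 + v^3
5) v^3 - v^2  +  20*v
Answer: 4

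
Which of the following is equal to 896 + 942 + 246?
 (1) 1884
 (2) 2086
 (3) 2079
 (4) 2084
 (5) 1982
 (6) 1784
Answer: 4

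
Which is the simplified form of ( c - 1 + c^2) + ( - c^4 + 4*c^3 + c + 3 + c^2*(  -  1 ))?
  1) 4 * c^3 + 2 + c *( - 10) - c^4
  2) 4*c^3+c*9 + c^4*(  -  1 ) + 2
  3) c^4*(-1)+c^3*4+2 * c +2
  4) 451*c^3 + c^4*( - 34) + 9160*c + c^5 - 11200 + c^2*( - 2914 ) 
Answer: 3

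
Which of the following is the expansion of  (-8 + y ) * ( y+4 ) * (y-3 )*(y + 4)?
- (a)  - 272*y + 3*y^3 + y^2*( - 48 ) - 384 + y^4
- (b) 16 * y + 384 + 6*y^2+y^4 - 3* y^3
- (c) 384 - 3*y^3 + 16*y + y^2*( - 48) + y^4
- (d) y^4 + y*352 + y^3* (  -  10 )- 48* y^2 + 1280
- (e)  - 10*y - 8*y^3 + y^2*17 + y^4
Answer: c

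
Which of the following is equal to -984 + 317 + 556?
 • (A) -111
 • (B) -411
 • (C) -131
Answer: A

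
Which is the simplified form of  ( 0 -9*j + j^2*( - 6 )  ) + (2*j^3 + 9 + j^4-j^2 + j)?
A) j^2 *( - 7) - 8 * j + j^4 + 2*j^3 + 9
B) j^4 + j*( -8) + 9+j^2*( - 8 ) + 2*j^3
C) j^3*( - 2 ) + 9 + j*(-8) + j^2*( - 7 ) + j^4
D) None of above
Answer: A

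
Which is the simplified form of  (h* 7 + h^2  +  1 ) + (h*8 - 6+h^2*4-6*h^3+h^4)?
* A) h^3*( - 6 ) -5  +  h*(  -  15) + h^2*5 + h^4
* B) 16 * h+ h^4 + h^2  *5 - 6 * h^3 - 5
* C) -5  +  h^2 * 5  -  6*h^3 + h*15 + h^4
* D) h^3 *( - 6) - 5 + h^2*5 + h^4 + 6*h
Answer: C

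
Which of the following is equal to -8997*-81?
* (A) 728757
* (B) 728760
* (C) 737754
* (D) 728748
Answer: A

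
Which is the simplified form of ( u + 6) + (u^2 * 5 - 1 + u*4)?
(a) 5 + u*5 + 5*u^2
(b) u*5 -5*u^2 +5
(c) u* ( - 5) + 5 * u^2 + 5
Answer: a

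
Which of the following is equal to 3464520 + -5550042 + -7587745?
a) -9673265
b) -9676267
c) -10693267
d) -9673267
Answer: d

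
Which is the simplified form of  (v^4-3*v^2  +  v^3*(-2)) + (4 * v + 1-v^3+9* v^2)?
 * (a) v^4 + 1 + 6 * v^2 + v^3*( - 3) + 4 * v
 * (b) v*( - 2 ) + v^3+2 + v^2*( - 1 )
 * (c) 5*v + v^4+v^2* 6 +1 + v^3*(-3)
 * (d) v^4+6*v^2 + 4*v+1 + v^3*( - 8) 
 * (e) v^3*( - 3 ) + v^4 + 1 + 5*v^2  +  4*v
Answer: a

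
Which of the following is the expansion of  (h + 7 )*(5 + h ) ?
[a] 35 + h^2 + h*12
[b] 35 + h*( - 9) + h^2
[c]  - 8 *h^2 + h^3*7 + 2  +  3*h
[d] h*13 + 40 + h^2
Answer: a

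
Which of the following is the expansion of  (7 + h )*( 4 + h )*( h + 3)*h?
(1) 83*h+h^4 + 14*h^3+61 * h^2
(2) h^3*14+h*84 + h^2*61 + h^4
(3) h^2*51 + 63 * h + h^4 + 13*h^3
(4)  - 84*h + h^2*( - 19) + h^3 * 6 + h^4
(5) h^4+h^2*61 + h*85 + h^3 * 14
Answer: 2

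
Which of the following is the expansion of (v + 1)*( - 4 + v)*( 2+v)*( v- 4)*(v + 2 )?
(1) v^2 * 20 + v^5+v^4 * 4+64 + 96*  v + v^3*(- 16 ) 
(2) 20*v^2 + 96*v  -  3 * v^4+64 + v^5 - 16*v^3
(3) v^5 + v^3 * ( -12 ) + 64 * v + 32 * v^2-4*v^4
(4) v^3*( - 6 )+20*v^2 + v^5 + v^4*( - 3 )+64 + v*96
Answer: 2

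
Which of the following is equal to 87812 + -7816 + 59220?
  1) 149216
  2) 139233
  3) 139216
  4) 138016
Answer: 3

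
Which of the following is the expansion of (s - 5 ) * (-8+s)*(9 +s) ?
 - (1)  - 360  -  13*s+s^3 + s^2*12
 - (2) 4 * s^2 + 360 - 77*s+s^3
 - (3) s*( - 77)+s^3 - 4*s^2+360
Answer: 3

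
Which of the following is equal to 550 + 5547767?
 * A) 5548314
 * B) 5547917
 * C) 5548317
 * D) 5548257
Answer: C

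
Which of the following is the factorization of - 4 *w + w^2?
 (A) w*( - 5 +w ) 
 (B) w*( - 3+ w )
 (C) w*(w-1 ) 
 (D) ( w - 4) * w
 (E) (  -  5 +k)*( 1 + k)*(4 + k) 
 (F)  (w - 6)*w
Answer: D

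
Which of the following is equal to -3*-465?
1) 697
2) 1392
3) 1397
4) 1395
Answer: 4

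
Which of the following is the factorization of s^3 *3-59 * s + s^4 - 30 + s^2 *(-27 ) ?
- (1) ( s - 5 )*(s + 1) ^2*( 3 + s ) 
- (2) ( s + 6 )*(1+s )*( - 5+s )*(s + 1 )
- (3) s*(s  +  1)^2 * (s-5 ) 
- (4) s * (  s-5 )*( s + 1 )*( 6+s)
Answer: 2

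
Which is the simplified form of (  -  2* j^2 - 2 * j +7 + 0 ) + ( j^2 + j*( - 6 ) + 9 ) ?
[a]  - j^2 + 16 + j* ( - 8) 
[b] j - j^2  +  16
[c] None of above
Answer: a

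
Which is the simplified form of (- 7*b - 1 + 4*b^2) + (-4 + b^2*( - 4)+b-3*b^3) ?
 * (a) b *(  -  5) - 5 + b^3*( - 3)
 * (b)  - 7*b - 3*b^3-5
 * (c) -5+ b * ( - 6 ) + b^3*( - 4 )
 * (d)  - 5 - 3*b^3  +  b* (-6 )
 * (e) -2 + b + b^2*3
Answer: d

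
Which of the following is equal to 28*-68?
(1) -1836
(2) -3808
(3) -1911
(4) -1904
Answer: 4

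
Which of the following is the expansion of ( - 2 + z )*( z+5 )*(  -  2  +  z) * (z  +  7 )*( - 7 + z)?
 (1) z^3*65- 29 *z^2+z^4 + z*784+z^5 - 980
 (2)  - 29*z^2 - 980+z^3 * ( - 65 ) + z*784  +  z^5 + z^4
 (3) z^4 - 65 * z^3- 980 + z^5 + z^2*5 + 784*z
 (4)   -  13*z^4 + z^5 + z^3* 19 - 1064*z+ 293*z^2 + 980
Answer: 2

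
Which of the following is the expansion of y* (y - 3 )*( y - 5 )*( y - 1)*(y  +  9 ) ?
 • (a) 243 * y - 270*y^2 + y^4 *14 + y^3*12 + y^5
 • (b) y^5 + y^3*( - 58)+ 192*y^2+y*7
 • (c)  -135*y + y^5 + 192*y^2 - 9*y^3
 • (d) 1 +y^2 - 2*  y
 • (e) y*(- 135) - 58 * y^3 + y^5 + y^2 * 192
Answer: e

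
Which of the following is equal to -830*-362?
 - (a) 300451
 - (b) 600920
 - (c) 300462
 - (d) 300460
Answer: d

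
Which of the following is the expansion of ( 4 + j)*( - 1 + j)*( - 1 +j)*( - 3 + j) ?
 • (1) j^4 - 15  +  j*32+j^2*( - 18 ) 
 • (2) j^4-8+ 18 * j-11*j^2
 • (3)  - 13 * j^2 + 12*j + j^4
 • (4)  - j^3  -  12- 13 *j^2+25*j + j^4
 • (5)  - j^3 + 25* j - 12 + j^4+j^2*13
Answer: 4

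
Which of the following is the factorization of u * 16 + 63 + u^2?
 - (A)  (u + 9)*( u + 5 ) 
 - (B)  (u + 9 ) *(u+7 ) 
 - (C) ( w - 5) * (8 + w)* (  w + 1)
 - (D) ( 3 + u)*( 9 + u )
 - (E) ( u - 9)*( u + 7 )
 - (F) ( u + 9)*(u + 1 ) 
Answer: B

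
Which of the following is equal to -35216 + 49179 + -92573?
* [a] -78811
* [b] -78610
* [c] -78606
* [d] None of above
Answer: b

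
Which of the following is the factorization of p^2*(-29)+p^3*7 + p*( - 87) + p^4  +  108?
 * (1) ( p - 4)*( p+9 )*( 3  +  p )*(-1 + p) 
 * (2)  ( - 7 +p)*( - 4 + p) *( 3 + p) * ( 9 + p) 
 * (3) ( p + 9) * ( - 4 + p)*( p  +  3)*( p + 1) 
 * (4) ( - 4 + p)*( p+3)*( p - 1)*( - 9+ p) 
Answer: 1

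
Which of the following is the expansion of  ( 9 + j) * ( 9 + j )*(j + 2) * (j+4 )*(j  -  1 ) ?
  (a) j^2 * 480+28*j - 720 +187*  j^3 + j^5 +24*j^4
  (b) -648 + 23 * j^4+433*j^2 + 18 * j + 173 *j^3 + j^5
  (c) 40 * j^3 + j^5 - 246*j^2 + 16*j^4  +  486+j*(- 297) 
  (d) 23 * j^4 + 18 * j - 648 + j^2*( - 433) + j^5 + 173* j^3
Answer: b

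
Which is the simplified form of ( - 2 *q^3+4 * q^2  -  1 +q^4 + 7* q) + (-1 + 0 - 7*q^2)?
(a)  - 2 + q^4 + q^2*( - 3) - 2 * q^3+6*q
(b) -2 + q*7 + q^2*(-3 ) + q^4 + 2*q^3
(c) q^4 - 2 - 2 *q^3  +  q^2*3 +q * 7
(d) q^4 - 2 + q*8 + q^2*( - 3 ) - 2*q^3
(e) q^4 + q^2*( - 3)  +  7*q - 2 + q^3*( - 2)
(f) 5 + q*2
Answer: e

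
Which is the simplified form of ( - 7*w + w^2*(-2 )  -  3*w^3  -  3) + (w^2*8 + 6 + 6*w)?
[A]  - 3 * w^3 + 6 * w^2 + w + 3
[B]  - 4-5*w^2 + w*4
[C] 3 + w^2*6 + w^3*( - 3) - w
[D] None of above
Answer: C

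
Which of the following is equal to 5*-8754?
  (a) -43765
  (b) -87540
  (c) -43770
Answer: c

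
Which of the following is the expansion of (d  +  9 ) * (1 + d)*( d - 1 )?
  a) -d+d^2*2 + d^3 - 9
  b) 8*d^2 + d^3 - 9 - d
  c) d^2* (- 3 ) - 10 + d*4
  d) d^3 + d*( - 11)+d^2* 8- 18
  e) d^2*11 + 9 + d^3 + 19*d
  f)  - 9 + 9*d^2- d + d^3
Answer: f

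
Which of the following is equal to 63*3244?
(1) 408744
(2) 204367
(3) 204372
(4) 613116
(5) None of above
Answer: 3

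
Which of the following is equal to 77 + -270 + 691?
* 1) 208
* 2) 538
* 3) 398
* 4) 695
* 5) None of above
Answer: 5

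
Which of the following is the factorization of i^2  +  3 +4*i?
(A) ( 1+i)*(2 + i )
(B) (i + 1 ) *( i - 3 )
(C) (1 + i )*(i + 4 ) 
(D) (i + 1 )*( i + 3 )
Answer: D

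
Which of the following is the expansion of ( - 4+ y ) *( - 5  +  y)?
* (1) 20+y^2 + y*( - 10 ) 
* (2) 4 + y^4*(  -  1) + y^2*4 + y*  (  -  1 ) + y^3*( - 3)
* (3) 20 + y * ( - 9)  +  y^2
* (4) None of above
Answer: 3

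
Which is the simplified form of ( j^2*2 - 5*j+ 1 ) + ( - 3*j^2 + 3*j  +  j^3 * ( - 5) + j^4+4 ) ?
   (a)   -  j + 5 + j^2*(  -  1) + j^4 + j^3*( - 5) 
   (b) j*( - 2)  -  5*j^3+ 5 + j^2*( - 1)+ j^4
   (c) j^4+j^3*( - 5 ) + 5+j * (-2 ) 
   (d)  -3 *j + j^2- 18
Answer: b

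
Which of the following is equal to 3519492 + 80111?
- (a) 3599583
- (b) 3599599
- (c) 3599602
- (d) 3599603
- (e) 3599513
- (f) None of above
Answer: d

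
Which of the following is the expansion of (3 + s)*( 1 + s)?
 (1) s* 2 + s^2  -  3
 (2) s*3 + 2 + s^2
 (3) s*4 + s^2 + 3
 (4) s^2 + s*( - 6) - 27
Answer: 3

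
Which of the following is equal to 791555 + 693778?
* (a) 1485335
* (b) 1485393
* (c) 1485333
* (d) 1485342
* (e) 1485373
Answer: c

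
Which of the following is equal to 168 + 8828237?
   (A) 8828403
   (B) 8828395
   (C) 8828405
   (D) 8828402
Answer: C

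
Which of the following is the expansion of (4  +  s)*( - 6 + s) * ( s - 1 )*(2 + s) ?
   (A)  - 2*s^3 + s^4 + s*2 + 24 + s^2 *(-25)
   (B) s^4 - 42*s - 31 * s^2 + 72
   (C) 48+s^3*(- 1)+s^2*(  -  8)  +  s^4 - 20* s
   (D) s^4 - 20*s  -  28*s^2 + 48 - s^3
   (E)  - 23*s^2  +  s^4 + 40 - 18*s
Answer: D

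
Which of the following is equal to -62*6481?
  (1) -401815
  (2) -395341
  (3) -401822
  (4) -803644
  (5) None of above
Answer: 3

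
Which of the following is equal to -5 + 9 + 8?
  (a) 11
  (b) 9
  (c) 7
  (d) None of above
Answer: d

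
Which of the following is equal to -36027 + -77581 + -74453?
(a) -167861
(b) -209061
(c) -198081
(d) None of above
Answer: d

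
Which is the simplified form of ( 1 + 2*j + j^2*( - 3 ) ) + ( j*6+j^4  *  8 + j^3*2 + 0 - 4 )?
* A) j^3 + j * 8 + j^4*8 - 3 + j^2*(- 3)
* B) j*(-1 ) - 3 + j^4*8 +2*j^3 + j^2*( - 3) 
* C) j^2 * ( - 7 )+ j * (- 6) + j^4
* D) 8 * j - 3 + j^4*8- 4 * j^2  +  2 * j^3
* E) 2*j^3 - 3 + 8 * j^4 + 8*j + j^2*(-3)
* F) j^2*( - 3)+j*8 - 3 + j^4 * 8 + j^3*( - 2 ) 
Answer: E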